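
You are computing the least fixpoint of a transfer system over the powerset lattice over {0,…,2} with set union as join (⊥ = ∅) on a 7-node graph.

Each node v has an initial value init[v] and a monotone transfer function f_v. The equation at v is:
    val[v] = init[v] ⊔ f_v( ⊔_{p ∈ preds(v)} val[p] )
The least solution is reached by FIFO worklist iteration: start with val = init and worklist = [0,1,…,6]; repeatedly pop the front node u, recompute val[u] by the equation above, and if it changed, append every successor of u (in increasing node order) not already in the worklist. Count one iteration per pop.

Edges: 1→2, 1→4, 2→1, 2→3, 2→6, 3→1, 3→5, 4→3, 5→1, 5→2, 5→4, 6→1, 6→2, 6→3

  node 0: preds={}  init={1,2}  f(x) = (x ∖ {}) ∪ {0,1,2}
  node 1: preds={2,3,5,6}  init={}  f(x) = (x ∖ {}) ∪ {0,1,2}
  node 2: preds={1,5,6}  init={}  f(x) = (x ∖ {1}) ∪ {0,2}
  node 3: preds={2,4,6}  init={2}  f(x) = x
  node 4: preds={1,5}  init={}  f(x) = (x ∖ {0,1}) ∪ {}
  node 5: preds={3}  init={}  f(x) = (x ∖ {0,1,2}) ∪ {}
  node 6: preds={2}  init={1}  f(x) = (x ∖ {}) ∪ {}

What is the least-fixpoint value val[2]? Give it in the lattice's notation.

{0,2}

Trace (10 dequeues):
  [1] u=0 | in {} | out {0,1,2} | prev {1,2} | push {}
  [2] u=1 | in {1,2} | out {0,1,2} | prev {} | push {}
  [3] u=2 | in {0,1,2} | out {0,2} | prev {} | push {1}
  [4] u=3 | in {0,1,2} | out {0,1,2} | prev {2} | push {}
  [5] u=4 | in {0,1,2} | out {2} | prev {} | push {3}
  [6] u=5 | in {0,1,2} | out {} | ==
  [7] u=6 | in {0,2} | out {0,1,2} | prev {1} | push {2}
  [8] u=1 | in {0,1,2} | out {0,1,2} | ==
  [9] u=3 | in {0,1,2} | out {0,1,2} | ==
  [10] u=2 | in {0,1,2} | out {0,2} | ==

Converged values:
  [0] {0,1,2}
  [1] {0,1,2}
  [2] {0,2}
  [3] {0,1,2}
  [4] {2}
  [5] {}
  [6] {0,1,2}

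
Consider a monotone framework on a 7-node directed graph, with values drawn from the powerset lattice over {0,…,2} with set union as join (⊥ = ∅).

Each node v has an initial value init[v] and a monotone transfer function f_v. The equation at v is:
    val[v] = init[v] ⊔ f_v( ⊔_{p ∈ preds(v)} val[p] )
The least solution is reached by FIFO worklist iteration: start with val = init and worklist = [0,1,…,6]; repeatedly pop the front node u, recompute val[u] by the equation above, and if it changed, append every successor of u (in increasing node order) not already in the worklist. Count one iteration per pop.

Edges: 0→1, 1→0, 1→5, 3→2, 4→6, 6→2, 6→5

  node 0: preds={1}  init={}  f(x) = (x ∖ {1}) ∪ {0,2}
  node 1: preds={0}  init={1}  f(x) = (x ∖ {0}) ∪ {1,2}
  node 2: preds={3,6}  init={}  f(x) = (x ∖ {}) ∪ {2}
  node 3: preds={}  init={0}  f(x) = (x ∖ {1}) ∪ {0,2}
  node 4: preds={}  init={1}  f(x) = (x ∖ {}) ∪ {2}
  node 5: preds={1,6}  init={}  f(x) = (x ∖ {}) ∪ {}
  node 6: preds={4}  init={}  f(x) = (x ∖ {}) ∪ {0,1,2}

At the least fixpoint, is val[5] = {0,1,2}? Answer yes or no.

Iteration log — 10 steps:
  step 1. node 0  ⊔preds={1}  new={0,2}  old={}  +wl: 
  step 2. node 1  ⊔preds={0,2}  new={1,2}  old={1}  +wl: 0
  step 3. node 2  ⊔preds={0}  new={0,2}  old={}  +wl: 
  step 4. node 3  ⊔preds={}  new={0,2}  old={0}  +wl: 2
  step 5. node 4  ⊔preds={}  new={1,2}  old={1}  +wl: 
  step 6. node 5  ⊔preds={1,2}  new={1,2}  old={}  +wl: 
  step 7. node 6  ⊔preds={1,2}  new={0,1,2}  old={}  +wl: 5
  step 8. node 0  ⊔preds={1,2}  new={0,2}  stable
  step 9. node 2  ⊔preds={0,1,2}  new={0,1,2}  old={0,2}  +wl: 
  step 10. node 5  ⊔preds={0,1,2}  new={0,1,2}  old={1,2}  +wl: 

Least fixpoint reached:
  node 0: {0,2}
  node 1: {1,2}
  node 2: {0,1,2}
  node 3: {0,2}
  node 4: {1,2}
  node 5: {0,1,2}
  node 6: {0,1,2}

yes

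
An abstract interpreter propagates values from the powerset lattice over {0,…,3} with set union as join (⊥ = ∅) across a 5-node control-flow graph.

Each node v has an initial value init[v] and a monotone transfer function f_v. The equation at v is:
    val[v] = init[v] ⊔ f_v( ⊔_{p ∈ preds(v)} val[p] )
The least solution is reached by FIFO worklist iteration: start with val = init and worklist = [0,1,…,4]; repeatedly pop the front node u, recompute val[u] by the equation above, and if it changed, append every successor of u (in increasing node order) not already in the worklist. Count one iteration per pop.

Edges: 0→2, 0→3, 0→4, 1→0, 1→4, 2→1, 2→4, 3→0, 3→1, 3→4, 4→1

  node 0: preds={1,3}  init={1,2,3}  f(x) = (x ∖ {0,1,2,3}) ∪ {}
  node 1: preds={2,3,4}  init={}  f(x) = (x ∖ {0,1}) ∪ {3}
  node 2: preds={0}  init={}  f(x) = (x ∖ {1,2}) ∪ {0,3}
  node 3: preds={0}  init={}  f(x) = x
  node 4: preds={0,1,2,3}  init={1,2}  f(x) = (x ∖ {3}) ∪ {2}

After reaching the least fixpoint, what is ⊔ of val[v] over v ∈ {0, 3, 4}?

Worklist (7 pops):
  #1 pop 0: in={} → {1,2,3} (no change)
  #2 pop 1: in={1,2} → {2,3} (was {}); enqueue [0]
  #3 pop 2: in={1,2,3} → {0,3} (was {}); enqueue [1]
  #4 pop 3: in={1,2,3} → {1,2,3} (was {}); enqueue []
  #5 pop 4: in={0,1,2,3} → {0,1,2} (was {1,2}); enqueue []
  #6 pop 0: in={1,2,3} → {1,2,3} (no change)
  #7 pop 1: in={0,1,2,3} → {2,3} (no change)

Fixpoint:
  val[0] = {1,2,3}
  val[1] = {2,3}
  val[2] = {0,3}
  val[3] = {1,2,3}
  val[4] = {0,1,2}

{0,1,2,3}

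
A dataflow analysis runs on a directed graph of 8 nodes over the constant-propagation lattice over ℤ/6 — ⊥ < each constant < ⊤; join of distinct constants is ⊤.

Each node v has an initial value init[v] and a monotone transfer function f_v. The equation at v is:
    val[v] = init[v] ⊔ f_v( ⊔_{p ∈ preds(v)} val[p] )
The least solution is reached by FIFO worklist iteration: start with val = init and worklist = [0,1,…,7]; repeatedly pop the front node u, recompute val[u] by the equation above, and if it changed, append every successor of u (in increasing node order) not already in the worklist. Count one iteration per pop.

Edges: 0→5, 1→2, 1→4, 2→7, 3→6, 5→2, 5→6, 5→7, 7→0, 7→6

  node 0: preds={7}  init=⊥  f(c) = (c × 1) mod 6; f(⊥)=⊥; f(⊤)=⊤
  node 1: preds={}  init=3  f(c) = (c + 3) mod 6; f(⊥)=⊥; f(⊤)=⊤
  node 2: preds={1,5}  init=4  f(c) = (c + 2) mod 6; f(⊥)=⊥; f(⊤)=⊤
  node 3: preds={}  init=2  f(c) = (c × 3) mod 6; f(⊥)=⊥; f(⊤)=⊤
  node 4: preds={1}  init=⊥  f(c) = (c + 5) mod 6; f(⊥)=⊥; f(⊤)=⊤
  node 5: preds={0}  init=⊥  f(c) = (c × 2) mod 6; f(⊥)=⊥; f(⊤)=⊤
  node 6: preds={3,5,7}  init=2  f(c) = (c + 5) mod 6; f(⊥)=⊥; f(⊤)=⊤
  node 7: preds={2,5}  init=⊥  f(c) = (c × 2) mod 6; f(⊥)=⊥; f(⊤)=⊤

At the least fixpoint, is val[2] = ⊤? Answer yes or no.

yes

Worklist (14 pops):
  #1 pop 0: in=⊥ → ⊥ (no change)
  #2 pop 1: in=⊥ → 3 (no change)
  #3 pop 2: in=3 → ⊤ (was 4); enqueue []
  #4 pop 3: in=⊥ → 2 (no change)
  #5 pop 4: in=3 → 2 (was ⊥); enqueue []
  #6 pop 5: in=⊥ → ⊥ (no change)
  #7 pop 6: in=2 → ⊤ (was 2); enqueue []
  #8 pop 7: in=⊤ → ⊤ (was ⊥); enqueue [0,6]
  #9 pop 0: in=⊤ → ⊤ (was ⊥); enqueue [5]
  #10 pop 6: in=⊤ → ⊤ (no change)
  #11 pop 5: in=⊤ → ⊤ (was ⊥); enqueue [2,6,7]
  #12 pop 2: in=⊤ → ⊤ (no change)
  #13 pop 6: in=⊤ → ⊤ (no change)
  #14 pop 7: in=⊤ → ⊤ (no change)

Fixpoint:
  val[0] = ⊤
  val[1] = 3
  val[2] = ⊤
  val[3] = 2
  val[4] = 2
  val[5] = ⊤
  val[6] = ⊤
  val[7] = ⊤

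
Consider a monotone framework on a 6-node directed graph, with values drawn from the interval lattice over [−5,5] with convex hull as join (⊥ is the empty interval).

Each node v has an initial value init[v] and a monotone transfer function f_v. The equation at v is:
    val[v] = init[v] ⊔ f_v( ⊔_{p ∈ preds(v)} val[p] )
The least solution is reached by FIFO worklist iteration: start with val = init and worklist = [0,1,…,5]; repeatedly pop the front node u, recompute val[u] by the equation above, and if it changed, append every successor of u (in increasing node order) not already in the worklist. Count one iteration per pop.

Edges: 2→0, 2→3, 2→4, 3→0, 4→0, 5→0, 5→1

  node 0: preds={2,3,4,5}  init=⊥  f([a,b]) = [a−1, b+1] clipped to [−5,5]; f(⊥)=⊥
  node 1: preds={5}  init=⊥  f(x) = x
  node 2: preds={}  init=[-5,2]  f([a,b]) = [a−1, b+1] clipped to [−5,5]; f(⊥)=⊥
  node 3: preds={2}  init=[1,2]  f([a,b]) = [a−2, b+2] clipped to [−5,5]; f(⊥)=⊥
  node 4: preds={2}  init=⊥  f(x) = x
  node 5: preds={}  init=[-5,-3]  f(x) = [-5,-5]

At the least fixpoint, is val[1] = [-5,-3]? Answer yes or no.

yes

Iteration log — 7 steps:
  step 1. node 0  ⊔preds=[-5,2]  new=[-5,3]  old=⊥  +wl: 
  step 2. node 1  ⊔preds=[-5,-3]  new=[-5,-3]  old=⊥  +wl: 
  step 3. node 2  ⊔preds=⊥  new=[-5,2]  stable
  step 4. node 3  ⊔preds=[-5,2]  new=[-5,4]  old=[1,2]  +wl: 0
  step 5. node 4  ⊔preds=[-5,2]  new=[-5,2]  old=⊥  +wl: 
  step 6. node 5  ⊔preds=⊥  new=[-5,-3]  stable
  step 7. node 0  ⊔preds=[-5,4]  new=[-5,5]  old=[-5,3]  +wl: 

Least fixpoint reached:
  node 0: [-5,5]
  node 1: [-5,-3]
  node 2: [-5,2]
  node 3: [-5,4]
  node 4: [-5,2]
  node 5: [-5,-3]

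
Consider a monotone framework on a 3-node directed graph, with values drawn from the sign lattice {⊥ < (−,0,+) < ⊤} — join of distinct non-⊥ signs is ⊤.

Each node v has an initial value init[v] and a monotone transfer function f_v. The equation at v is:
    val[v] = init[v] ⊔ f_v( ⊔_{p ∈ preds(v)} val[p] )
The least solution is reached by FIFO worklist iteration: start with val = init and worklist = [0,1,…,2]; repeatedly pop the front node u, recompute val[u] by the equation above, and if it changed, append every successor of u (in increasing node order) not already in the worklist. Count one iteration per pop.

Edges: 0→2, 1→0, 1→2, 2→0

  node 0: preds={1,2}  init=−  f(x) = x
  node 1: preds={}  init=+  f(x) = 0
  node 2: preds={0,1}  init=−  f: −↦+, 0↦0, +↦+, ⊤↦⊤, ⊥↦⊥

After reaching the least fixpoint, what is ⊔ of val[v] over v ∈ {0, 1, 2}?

Worklist (4 pops):
  #1 pop 0: in=⊤ → ⊤ (was −); enqueue []
  #2 pop 1: in=⊥ → ⊤ (was +); enqueue [0]
  #3 pop 2: in=⊤ → ⊤ (was −); enqueue []
  #4 pop 0: in=⊤ → ⊤ (no change)

Fixpoint:
  val[0] = ⊤
  val[1] = ⊤
  val[2] = ⊤

⊤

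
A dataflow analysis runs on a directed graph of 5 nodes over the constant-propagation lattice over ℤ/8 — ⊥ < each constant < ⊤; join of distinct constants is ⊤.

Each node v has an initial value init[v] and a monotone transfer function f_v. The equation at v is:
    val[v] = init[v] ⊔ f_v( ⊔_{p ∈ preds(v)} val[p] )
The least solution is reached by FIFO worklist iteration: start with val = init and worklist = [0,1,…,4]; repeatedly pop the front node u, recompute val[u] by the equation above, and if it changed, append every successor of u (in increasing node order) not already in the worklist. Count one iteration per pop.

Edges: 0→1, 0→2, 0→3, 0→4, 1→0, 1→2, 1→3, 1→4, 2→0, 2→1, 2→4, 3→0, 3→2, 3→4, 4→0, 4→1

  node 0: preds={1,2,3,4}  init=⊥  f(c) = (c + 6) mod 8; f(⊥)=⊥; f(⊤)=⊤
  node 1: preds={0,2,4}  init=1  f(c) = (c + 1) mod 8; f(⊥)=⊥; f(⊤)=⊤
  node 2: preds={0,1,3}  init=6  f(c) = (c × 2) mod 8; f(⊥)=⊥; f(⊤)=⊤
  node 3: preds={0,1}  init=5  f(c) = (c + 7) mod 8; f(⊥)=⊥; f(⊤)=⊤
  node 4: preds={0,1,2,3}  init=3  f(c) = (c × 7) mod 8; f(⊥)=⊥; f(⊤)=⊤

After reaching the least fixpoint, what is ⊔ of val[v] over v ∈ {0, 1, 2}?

Trace (8 dequeues):
  [1] u=0 | in ⊤ | out ⊤ | prev ⊥ | push {}
  [2] u=1 | in ⊤ | out ⊤ | prev 1 | push {0}
  [3] u=2 | in ⊤ | out ⊤ | prev 6 | push {1}
  [4] u=3 | in ⊤ | out ⊤ | prev 5 | push {2}
  [5] u=4 | in ⊤ | out ⊤ | prev 3 | push {}
  [6] u=0 | in ⊤ | out ⊤ | ==
  [7] u=1 | in ⊤ | out ⊤ | ==
  [8] u=2 | in ⊤ | out ⊤ | ==

Converged values:
  [0] ⊤
  [1] ⊤
  [2] ⊤
  [3] ⊤
  [4] ⊤

⊤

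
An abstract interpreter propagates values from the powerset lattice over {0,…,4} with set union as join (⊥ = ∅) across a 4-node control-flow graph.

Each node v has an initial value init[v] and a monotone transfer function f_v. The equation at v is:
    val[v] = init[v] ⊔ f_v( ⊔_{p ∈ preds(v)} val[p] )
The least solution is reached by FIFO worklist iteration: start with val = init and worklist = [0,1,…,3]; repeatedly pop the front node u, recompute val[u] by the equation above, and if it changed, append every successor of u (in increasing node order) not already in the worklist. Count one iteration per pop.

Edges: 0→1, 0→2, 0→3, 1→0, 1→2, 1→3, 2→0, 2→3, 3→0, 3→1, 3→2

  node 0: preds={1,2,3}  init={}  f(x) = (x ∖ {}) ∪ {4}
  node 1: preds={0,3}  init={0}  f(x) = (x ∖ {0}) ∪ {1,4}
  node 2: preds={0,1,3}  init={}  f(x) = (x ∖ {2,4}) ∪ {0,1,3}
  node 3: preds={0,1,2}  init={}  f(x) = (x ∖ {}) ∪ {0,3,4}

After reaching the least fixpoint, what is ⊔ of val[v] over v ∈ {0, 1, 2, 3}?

Trace (9 dequeues):
  [1] u=0 | in {0} | out {0,4} | prev {} | push {}
  [2] u=1 | in {0,4} | out {0,1,4} | prev {0} | push {0}
  [3] u=2 | in {0,1,4} | out {0,1,3} | prev {} | push {}
  [4] u=3 | in {0,1,3,4} | out {0,1,3,4} | prev {} | push {1,2}
  [5] u=0 | in {0,1,3,4} | out {0,1,3,4} | prev {0,4} | push {3}
  [6] u=1 | in {0,1,3,4} | out {0,1,3,4} | prev {0,1,4} | push {0}
  [7] u=2 | in {0,1,3,4} | out {0,1,3} | ==
  [8] u=3 | in {0,1,3,4} | out {0,1,3,4} | ==
  [9] u=0 | in {0,1,3,4} | out {0,1,3,4} | ==

Converged values:
  [0] {0,1,3,4}
  [1] {0,1,3,4}
  [2] {0,1,3}
  [3] {0,1,3,4}

{0,1,3,4}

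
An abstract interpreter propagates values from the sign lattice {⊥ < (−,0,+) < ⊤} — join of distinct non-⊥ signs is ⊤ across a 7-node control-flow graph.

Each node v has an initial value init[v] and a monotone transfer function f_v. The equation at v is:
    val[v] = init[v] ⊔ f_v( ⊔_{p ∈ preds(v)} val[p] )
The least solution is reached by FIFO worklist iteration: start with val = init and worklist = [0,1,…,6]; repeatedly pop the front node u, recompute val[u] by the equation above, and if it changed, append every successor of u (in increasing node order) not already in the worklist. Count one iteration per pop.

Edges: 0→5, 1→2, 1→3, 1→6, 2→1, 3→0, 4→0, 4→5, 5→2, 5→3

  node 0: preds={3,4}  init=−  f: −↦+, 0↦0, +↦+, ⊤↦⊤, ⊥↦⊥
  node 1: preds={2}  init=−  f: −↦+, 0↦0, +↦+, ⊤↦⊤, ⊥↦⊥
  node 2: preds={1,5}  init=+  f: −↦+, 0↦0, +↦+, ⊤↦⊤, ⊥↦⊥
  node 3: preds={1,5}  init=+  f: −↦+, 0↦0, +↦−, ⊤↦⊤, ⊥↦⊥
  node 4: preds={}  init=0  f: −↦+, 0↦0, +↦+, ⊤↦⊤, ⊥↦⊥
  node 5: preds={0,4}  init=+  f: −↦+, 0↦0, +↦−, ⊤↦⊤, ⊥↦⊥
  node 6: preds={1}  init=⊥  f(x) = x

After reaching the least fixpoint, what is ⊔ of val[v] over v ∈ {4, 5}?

Trace (11 dequeues):
  [1] u=0 | in ⊤ | out ⊤ | prev − | push {}
  [2] u=1 | in + | out ⊤ | prev − | push {}
  [3] u=2 | in ⊤ | out ⊤ | prev + | push {1}
  [4] u=3 | in ⊤ | out ⊤ | prev + | push {0}
  [5] u=4 | in ⊥ | out 0 | ==
  [6] u=5 | in ⊤ | out ⊤ | prev + | push {2,3}
  [7] u=6 | in ⊤ | out ⊤ | prev ⊥ | push {}
  [8] u=1 | in ⊤ | out ⊤ | ==
  [9] u=0 | in ⊤ | out ⊤ | ==
  [10] u=2 | in ⊤ | out ⊤ | ==
  [11] u=3 | in ⊤ | out ⊤ | ==

Converged values:
  [0] ⊤
  [1] ⊤
  [2] ⊤
  [3] ⊤
  [4] 0
  [5] ⊤
  [6] ⊤

⊤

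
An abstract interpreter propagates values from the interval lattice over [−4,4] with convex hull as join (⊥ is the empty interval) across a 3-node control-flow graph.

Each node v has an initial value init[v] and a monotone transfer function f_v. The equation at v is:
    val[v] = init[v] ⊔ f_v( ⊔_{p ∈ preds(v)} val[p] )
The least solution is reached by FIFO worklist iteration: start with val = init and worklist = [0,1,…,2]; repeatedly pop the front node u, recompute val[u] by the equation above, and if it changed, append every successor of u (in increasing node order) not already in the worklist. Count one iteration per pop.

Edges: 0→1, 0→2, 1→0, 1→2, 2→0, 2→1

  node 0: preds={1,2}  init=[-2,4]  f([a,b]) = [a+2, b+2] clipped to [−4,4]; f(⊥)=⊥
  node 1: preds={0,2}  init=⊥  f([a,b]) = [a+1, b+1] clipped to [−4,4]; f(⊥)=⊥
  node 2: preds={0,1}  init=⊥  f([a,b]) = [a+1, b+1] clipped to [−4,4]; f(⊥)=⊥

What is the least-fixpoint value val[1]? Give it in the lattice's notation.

Trace (5 dequeues):
  [1] u=0 | in ⊥ | out [-2,4] | ==
  [2] u=1 | in [-2,4] | out [-1,4] | prev ⊥ | push {0}
  [3] u=2 | in [-2,4] | out [-1,4] | prev ⊥ | push {1}
  [4] u=0 | in [-1,4] | out [-2,4] | ==
  [5] u=1 | in [-2,4] | out [-1,4] | ==

Converged values:
  [0] [-2,4]
  [1] [-1,4]
  [2] [-1,4]

[-1,4]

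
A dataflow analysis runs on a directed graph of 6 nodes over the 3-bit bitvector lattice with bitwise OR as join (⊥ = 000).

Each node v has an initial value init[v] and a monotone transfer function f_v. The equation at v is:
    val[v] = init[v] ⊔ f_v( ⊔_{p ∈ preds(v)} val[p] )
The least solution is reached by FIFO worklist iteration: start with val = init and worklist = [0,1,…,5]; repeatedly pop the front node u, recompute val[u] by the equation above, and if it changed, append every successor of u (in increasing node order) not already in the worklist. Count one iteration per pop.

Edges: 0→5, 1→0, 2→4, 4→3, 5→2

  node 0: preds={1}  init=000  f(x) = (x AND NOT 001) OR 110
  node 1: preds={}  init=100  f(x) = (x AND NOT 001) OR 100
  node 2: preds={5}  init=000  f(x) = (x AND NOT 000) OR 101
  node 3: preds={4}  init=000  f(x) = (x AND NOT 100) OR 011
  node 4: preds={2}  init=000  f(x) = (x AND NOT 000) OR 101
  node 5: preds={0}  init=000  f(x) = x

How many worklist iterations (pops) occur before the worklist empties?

10

Worklist (10 pops):
  #1 pop 0: in=100 → 110 (was 000); enqueue []
  #2 pop 1: in=000 → 100 (no change)
  #3 pop 2: in=000 → 101 (was 000); enqueue []
  #4 pop 3: in=000 → 011 (was 000); enqueue []
  #5 pop 4: in=101 → 101 (was 000); enqueue [3]
  #6 pop 5: in=110 → 110 (was 000); enqueue [2]
  #7 pop 3: in=101 → 011 (no change)
  #8 pop 2: in=110 → 111 (was 101); enqueue [4]
  #9 pop 4: in=111 → 111 (was 101); enqueue [3]
  #10 pop 3: in=111 → 011 (no change)

Fixpoint:
  val[0] = 110
  val[1] = 100
  val[2] = 111
  val[3] = 011
  val[4] = 111
  val[5] = 110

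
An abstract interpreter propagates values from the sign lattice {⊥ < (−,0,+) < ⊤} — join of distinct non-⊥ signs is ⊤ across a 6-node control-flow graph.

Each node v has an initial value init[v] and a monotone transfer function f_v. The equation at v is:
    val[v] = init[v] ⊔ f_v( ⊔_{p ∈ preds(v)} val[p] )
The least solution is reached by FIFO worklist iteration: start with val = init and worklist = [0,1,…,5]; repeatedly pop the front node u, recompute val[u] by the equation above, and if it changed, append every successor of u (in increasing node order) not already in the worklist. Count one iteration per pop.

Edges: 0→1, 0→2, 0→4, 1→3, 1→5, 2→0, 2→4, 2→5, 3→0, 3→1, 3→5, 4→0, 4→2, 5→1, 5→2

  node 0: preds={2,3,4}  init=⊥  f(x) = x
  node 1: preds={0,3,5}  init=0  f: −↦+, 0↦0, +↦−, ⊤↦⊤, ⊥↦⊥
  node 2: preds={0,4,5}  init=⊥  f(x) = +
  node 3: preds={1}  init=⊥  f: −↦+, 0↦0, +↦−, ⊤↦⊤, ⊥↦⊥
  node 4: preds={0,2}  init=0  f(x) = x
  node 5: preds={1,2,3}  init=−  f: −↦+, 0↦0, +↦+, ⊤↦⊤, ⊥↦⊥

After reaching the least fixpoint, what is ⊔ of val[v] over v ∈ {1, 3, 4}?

Worklist (10 pops):
  #1 pop 0: in=0 → 0 (was ⊥); enqueue []
  #2 pop 1: in=⊤ → ⊤ (was 0); enqueue []
  #3 pop 2: in=⊤ → + (was ⊥); enqueue [0]
  #4 pop 3: in=⊤ → ⊤ (was ⊥); enqueue [1]
  #5 pop 4: in=⊤ → ⊤ (was 0); enqueue [2]
  #6 pop 5: in=⊤ → ⊤ (was −); enqueue []
  #7 pop 0: in=⊤ → ⊤ (was 0); enqueue [4]
  #8 pop 1: in=⊤ → ⊤ (no change)
  #9 pop 2: in=⊤ → + (no change)
  #10 pop 4: in=⊤ → ⊤ (no change)

Fixpoint:
  val[0] = ⊤
  val[1] = ⊤
  val[2] = +
  val[3] = ⊤
  val[4] = ⊤
  val[5] = ⊤

⊤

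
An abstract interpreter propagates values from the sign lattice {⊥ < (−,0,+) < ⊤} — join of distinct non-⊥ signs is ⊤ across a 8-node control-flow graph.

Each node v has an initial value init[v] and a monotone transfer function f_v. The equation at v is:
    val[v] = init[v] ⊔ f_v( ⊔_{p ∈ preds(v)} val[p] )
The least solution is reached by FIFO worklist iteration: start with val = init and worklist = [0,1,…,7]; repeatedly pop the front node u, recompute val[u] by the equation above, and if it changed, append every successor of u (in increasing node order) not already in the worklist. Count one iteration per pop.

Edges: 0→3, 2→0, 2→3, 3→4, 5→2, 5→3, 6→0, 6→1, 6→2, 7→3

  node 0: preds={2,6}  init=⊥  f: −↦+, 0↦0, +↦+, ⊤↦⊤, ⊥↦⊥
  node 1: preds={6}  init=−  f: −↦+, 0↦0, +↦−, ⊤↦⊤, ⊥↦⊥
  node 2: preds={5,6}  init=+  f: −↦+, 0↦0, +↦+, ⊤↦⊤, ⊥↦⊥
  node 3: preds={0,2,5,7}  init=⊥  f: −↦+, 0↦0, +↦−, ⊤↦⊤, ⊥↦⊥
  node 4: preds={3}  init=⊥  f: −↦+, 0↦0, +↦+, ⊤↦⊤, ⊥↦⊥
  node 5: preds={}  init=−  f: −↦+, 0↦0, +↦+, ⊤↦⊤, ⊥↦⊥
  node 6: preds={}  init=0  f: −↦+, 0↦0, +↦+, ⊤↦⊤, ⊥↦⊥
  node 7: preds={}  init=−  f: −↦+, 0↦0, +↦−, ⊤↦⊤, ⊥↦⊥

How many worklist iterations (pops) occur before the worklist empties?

Iteration log — 9 steps:
  step 1. node 0  ⊔preds=⊤  new=⊤  old=⊥  +wl: 
  step 2. node 1  ⊔preds=0  new=⊤  old=−  +wl: 
  step 3. node 2  ⊔preds=⊤  new=⊤  old=+  +wl: 0
  step 4. node 3  ⊔preds=⊤  new=⊤  old=⊥  +wl: 
  step 5. node 4  ⊔preds=⊤  new=⊤  old=⊥  +wl: 
  step 6. node 5  ⊔preds=⊥  new=−  stable
  step 7. node 6  ⊔preds=⊥  new=0  stable
  step 8. node 7  ⊔preds=⊥  new=−  stable
  step 9. node 0  ⊔preds=⊤  new=⊤  stable

Least fixpoint reached:
  node 0: ⊤
  node 1: ⊤
  node 2: ⊤
  node 3: ⊤
  node 4: ⊤
  node 5: −
  node 6: 0
  node 7: −

9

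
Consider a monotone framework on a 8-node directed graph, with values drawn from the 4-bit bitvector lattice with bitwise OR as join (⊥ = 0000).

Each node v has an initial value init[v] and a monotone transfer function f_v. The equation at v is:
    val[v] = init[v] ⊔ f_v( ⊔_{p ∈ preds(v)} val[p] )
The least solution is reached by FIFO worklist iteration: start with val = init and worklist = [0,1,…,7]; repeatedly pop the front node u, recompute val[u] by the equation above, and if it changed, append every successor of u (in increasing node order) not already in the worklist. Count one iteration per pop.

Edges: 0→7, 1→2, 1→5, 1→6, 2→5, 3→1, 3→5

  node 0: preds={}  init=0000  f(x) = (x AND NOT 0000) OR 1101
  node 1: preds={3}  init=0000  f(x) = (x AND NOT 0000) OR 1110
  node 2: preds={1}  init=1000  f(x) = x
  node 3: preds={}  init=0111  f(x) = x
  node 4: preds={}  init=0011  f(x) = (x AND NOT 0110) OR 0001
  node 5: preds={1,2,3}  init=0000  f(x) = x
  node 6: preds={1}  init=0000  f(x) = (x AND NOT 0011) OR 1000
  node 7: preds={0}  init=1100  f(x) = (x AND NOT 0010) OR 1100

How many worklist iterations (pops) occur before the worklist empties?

8

Worklist (8 pops):
  #1 pop 0: in=0000 → 1101 (was 0000); enqueue []
  #2 pop 1: in=0111 → 1111 (was 0000); enqueue []
  #3 pop 2: in=1111 → 1111 (was 1000); enqueue []
  #4 pop 3: in=0000 → 0111 (no change)
  #5 pop 4: in=0000 → 0011 (no change)
  #6 pop 5: in=1111 → 1111 (was 0000); enqueue []
  #7 pop 6: in=1111 → 1100 (was 0000); enqueue []
  #8 pop 7: in=1101 → 1101 (was 1100); enqueue []

Fixpoint:
  val[0] = 1101
  val[1] = 1111
  val[2] = 1111
  val[3] = 0111
  val[4] = 0011
  val[5] = 1111
  val[6] = 1100
  val[7] = 1101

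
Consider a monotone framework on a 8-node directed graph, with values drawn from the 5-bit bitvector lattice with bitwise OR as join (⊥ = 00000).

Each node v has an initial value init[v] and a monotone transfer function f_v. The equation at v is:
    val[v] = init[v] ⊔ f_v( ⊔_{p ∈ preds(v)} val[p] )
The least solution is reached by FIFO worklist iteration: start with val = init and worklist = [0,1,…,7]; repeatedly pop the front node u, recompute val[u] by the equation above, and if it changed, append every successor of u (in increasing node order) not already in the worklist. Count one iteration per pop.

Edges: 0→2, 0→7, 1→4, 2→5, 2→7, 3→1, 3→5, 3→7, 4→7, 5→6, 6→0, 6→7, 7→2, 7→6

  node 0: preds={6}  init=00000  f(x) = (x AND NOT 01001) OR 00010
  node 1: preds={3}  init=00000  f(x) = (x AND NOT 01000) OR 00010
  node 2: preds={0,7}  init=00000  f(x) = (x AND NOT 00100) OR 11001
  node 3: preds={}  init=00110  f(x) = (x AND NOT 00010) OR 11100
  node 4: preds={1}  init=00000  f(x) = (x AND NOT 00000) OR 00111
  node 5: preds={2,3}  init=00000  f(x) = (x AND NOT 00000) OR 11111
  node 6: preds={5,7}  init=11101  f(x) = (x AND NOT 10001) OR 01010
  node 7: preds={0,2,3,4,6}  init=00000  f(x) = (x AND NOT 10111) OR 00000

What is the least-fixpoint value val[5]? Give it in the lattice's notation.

Iteration log — 14 steps:
  step 1. node 0  ⊔preds=11101  new=10110  old=00000  +wl: 
  step 2. node 1  ⊔preds=00110  new=00110  old=00000  +wl: 
  step 3. node 2  ⊔preds=10110  new=11011  old=00000  +wl: 
  step 4. node 3  ⊔preds=00000  new=11110  old=00110  +wl: 1
  step 5. node 4  ⊔preds=00110  new=00111  old=00000  +wl: 
  step 6. node 5  ⊔preds=11111  new=11111  old=00000  +wl: 
  step 7. node 6  ⊔preds=11111  new=11111  old=11101  +wl: 0
  step 8. node 7  ⊔preds=11111  new=01000  old=00000  +wl: 2,6
  step 9. node 1  ⊔preds=11110  new=10110  old=00110  +wl: 4
  step 10. node 0  ⊔preds=11111  new=10110  stable
  step 11. node 2  ⊔preds=11110  new=11011  stable
  step 12. node 6  ⊔preds=11111  new=11111  stable
  step 13. node 4  ⊔preds=10110  new=10111  old=00111  +wl: 7
  step 14. node 7  ⊔preds=11111  new=01000  stable

Least fixpoint reached:
  node 0: 10110
  node 1: 10110
  node 2: 11011
  node 3: 11110
  node 4: 10111
  node 5: 11111
  node 6: 11111
  node 7: 01000

11111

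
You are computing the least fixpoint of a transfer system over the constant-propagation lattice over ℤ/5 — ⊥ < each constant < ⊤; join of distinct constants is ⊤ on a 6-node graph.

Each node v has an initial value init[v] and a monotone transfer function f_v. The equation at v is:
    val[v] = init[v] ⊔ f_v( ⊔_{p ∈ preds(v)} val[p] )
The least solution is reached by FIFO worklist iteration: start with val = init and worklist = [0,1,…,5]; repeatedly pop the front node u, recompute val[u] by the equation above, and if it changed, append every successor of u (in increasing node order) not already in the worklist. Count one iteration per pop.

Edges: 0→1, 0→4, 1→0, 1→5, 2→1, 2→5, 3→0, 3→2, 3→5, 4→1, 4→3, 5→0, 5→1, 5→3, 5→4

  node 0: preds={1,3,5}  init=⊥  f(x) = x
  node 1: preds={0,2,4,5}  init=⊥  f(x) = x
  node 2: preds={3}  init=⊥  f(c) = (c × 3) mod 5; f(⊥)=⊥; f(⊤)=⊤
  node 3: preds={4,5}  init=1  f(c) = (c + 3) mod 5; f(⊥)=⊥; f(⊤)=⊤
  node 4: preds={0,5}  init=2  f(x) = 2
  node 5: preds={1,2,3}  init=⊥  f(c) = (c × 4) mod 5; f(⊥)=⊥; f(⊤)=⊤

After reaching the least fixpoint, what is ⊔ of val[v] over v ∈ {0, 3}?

⊤

Worklist (13 pops):
  #1 pop 0: in=1 → 1 (was ⊥); enqueue []
  #2 pop 1: in=⊤ → ⊤ (was ⊥); enqueue [0]
  #3 pop 2: in=1 → 3 (was ⊥); enqueue [1]
  #4 pop 3: in=2 → ⊤ (was 1); enqueue [2]
  #5 pop 4: in=1 → 2 (no change)
  #6 pop 5: in=⊤ → ⊤ (was ⊥); enqueue [3,4]
  #7 pop 0: in=⊤ → ⊤ (was 1); enqueue []
  #8 pop 1: in=⊤ → ⊤ (no change)
  #9 pop 2: in=⊤ → ⊤ (was 3); enqueue [1,5]
  #10 pop 3: in=⊤ → ⊤ (no change)
  #11 pop 4: in=⊤ → 2 (no change)
  #12 pop 1: in=⊤ → ⊤ (no change)
  #13 pop 5: in=⊤ → ⊤ (no change)

Fixpoint:
  val[0] = ⊤
  val[1] = ⊤
  val[2] = ⊤
  val[3] = ⊤
  val[4] = 2
  val[5] = ⊤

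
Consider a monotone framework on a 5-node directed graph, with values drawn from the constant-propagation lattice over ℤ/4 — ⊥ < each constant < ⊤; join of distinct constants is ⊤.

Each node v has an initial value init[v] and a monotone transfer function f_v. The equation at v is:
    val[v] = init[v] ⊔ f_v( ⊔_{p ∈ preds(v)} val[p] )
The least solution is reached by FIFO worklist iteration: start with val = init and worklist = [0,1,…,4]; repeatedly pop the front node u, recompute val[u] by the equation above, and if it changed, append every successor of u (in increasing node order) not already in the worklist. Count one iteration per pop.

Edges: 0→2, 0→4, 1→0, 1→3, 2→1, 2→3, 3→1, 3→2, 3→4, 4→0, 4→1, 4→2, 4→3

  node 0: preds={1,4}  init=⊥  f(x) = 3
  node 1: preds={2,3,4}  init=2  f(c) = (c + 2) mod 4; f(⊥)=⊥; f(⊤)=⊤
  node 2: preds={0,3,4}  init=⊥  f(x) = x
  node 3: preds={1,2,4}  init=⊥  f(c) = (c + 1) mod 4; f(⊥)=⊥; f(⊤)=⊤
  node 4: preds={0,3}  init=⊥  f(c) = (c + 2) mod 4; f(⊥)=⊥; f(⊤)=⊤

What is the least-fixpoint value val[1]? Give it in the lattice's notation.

Worklist (10 pops):
  #1 pop 0: in=2 → 3 (was ⊥); enqueue []
  #2 pop 1: in=⊥ → 2 (no change)
  #3 pop 2: in=3 → 3 (was ⊥); enqueue [1]
  #4 pop 3: in=⊤ → ⊤ (was ⊥); enqueue [2]
  #5 pop 4: in=⊤ → ⊤ (was ⊥); enqueue [0,3]
  #6 pop 1: in=⊤ → ⊤ (was 2); enqueue []
  #7 pop 2: in=⊤ → ⊤ (was 3); enqueue [1]
  #8 pop 0: in=⊤ → 3 (no change)
  #9 pop 3: in=⊤ → ⊤ (no change)
  #10 pop 1: in=⊤ → ⊤ (no change)

Fixpoint:
  val[0] = 3
  val[1] = ⊤
  val[2] = ⊤
  val[3] = ⊤
  val[4] = ⊤

⊤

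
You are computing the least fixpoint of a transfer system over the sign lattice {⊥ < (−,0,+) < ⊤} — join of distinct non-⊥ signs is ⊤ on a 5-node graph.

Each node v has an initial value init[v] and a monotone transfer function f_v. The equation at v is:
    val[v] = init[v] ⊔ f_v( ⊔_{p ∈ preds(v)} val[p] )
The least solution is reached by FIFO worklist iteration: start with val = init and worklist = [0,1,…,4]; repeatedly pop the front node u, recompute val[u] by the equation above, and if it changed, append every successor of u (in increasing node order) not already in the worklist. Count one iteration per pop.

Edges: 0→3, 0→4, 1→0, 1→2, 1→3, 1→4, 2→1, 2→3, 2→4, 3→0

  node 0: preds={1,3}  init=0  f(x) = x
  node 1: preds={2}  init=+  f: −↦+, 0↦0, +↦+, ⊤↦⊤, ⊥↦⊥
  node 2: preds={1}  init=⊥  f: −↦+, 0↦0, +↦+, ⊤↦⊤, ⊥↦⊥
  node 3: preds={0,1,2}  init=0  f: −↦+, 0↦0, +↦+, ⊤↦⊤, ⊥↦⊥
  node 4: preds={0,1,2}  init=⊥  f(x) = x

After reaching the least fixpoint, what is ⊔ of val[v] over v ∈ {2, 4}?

⊤

Worklist (7 pops):
  #1 pop 0: in=⊤ → ⊤ (was 0); enqueue []
  #2 pop 1: in=⊥ → + (no change)
  #3 pop 2: in=+ → + (was ⊥); enqueue [1]
  #4 pop 3: in=⊤ → ⊤ (was 0); enqueue [0]
  #5 pop 4: in=⊤ → ⊤ (was ⊥); enqueue []
  #6 pop 1: in=+ → + (no change)
  #7 pop 0: in=⊤ → ⊤ (no change)

Fixpoint:
  val[0] = ⊤
  val[1] = +
  val[2] = +
  val[3] = ⊤
  val[4] = ⊤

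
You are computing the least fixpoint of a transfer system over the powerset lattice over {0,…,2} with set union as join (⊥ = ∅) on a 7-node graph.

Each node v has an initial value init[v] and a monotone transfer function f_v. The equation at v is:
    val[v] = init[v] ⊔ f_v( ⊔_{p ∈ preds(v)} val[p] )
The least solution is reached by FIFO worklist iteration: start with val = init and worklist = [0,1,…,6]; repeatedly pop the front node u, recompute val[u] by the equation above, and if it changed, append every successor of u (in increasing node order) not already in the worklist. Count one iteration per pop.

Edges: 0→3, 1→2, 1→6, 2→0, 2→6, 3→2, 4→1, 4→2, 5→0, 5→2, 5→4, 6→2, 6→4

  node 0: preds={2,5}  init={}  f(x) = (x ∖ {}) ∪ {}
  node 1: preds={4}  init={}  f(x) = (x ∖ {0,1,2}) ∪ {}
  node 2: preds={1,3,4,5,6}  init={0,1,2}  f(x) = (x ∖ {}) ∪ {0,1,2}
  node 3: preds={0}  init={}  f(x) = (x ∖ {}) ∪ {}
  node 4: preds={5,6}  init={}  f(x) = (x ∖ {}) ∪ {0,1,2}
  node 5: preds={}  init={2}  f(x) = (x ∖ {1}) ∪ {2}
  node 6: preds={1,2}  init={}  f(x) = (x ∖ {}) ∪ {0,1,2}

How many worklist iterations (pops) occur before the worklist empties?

10

Iteration log — 10 steps:
  step 1. node 0  ⊔preds={0,1,2}  new={0,1,2}  old={}  +wl: 
  step 2. node 1  ⊔preds={}  new={}  stable
  step 3. node 2  ⊔preds={2}  new={0,1,2}  stable
  step 4. node 3  ⊔preds={0,1,2}  new={0,1,2}  old={}  +wl: 2
  step 5. node 4  ⊔preds={2}  new={0,1,2}  old={}  +wl: 1
  step 6. node 5  ⊔preds={}  new={2}  stable
  step 7. node 6  ⊔preds={0,1,2}  new={0,1,2}  old={}  +wl: 4
  step 8. node 2  ⊔preds={0,1,2}  new={0,1,2}  stable
  step 9. node 1  ⊔preds={0,1,2}  new={}  stable
  step 10. node 4  ⊔preds={0,1,2}  new={0,1,2}  stable

Least fixpoint reached:
  node 0: {0,1,2}
  node 1: {}
  node 2: {0,1,2}
  node 3: {0,1,2}
  node 4: {0,1,2}
  node 5: {2}
  node 6: {0,1,2}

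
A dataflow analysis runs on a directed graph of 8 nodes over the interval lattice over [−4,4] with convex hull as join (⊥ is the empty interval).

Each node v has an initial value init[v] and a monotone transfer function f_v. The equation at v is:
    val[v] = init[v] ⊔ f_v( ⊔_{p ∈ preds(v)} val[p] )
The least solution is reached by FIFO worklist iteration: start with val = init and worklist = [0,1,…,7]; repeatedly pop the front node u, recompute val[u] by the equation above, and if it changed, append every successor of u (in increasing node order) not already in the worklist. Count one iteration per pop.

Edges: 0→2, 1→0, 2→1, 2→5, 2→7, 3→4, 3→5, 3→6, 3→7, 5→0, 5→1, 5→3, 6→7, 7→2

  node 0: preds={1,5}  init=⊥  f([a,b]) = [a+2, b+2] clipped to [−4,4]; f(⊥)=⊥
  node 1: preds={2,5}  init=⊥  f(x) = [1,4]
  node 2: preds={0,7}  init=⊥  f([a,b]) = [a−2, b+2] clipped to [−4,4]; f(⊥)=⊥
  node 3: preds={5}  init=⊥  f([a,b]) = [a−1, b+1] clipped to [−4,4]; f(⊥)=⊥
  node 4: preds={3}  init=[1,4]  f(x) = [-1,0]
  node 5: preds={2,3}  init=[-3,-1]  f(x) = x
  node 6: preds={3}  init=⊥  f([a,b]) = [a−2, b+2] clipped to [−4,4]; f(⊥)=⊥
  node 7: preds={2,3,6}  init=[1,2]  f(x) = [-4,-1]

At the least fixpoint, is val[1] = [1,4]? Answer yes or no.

yes

Iteration log — 17 steps:
  step 1. node 0  ⊔preds=[-3,-1]  new=[-1,1]  old=⊥  +wl: 
  step 2. node 1  ⊔preds=[-3,-1]  new=[1,4]  old=⊥  +wl: 0
  step 3. node 2  ⊔preds=[-1,2]  new=[-3,4]  old=⊥  +wl: 1
  step 4. node 3  ⊔preds=[-3,-1]  new=[-4,0]  old=⊥  +wl: 
  step 5. node 4  ⊔preds=[-4,0]  new=[-1,4]  old=[1,4]  +wl: 
  step 6. node 5  ⊔preds=[-4,4]  new=[-4,4]  old=[-3,-1]  +wl: 3
  step 7. node 6  ⊔preds=[-4,0]  new=[-4,2]  old=⊥  +wl: 
  step 8. node 7  ⊔preds=[-4,4]  new=[-4,2]  old=[1,2]  +wl: 2
  step 9. node 0  ⊔preds=[-4,4]  new=[-2,4]  old=[-1,1]  +wl: 
  step 10. node 1  ⊔preds=[-4,4]  new=[1,4]  stable
  step 11. node 3  ⊔preds=[-4,4]  new=[-4,4]  old=[-4,0]  +wl: 4,5,6,7
  step 12. node 2  ⊔preds=[-4,4]  new=[-4,4]  old=[-3,4]  +wl: 1
  step 13. node 4  ⊔preds=[-4,4]  new=[-1,4]  stable
  step 14. node 5  ⊔preds=[-4,4]  new=[-4,4]  stable
  step 15. node 6  ⊔preds=[-4,4]  new=[-4,4]  old=[-4,2]  +wl: 
  step 16. node 7  ⊔preds=[-4,4]  new=[-4,2]  stable
  step 17. node 1  ⊔preds=[-4,4]  new=[1,4]  stable

Least fixpoint reached:
  node 0: [-2,4]
  node 1: [1,4]
  node 2: [-4,4]
  node 3: [-4,4]
  node 4: [-1,4]
  node 5: [-4,4]
  node 6: [-4,4]
  node 7: [-4,2]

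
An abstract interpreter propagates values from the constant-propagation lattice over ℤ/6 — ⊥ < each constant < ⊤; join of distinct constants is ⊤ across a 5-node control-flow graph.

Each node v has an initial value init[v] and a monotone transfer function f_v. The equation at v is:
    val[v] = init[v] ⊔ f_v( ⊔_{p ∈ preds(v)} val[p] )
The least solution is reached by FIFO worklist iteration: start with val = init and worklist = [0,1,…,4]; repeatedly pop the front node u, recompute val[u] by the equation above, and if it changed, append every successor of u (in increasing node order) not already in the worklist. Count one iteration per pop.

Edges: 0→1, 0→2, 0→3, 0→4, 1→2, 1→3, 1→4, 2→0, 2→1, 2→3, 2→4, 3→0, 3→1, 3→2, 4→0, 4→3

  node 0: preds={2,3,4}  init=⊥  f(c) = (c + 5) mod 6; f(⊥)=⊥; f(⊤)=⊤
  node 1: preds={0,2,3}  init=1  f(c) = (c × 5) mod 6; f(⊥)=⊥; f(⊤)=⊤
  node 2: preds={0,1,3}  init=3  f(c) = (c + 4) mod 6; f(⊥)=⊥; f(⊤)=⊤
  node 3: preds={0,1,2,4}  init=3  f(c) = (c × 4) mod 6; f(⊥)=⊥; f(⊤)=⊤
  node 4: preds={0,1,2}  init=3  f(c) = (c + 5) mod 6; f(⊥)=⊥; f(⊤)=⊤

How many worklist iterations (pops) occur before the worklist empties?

10

Iteration log — 10 steps:
  step 1. node 0  ⊔preds=3  new=2  old=⊥  +wl: 
  step 2. node 1  ⊔preds=⊤  new=⊤  old=1  +wl: 
  step 3. node 2  ⊔preds=⊤  new=⊤  old=3  +wl: 0,1
  step 4. node 3  ⊔preds=⊤  new=⊤  old=3  +wl: 2
  step 5. node 4  ⊔preds=⊤  new=⊤  old=3  +wl: 3
  step 6. node 0  ⊔preds=⊤  new=⊤  old=2  +wl: 4
  step 7. node 1  ⊔preds=⊤  new=⊤  stable
  step 8. node 2  ⊔preds=⊤  new=⊤  stable
  step 9. node 3  ⊔preds=⊤  new=⊤  stable
  step 10. node 4  ⊔preds=⊤  new=⊤  stable

Least fixpoint reached:
  node 0: ⊤
  node 1: ⊤
  node 2: ⊤
  node 3: ⊤
  node 4: ⊤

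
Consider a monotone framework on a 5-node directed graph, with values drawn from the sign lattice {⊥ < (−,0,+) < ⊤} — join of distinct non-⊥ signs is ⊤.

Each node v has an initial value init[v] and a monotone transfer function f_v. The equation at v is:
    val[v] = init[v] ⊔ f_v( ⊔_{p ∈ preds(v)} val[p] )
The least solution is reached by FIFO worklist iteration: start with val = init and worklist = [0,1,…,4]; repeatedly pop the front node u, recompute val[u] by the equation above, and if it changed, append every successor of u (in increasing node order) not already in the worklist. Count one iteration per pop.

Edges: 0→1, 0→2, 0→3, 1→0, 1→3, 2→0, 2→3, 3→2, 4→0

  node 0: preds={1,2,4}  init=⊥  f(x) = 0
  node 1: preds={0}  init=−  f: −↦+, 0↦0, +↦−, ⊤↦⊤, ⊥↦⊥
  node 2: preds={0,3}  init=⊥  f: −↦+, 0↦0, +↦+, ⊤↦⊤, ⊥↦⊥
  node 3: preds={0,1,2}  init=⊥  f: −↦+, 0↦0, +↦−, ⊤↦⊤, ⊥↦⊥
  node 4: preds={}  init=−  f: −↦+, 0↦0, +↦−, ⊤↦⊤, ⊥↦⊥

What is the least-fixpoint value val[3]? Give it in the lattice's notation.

⊤

Worklist (9 pops):
  #1 pop 0: in=− → 0 (was ⊥); enqueue []
  #2 pop 1: in=0 → ⊤ (was −); enqueue [0]
  #3 pop 2: in=0 → 0 (was ⊥); enqueue []
  #4 pop 3: in=⊤ → ⊤ (was ⊥); enqueue [2]
  #5 pop 4: in=⊥ → − (no change)
  #6 pop 0: in=⊤ → 0 (no change)
  #7 pop 2: in=⊤ → ⊤ (was 0); enqueue [0,3]
  #8 pop 0: in=⊤ → 0 (no change)
  #9 pop 3: in=⊤ → ⊤ (no change)

Fixpoint:
  val[0] = 0
  val[1] = ⊤
  val[2] = ⊤
  val[3] = ⊤
  val[4] = −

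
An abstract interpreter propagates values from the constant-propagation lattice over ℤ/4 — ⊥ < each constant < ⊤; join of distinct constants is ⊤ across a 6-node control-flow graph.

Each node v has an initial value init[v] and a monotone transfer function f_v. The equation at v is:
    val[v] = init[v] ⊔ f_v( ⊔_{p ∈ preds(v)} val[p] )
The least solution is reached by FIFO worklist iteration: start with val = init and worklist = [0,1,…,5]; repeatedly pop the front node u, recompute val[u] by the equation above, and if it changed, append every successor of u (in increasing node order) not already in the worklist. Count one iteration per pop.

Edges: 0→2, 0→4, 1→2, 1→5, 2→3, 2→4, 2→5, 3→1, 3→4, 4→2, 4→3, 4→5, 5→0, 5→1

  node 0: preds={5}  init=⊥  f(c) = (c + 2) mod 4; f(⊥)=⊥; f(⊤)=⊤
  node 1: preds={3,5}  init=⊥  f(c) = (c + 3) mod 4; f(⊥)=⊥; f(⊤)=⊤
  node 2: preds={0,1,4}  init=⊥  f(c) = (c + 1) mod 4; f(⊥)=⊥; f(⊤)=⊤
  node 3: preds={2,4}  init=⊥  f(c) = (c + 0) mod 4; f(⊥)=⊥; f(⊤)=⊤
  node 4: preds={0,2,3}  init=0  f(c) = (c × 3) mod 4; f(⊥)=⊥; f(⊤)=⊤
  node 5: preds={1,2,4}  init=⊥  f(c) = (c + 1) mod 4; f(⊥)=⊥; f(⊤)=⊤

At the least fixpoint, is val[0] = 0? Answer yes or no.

Iteration log — 13 steps:
  step 1. node 0  ⊔preds=⊥  new=⊥  stable
  step 2. node 1  ⊔preds=⊥  new=⊥  stable
  step 3. node 2  ⊔preds=0  new=1  old=⊥  +wl: 
  step 4. node 3  ⊔preds=⊤  new=⊤  old=⊥  +wl: 1
  step 5. node 4  ⊔preds=⊤  new=⊤  old=0  +wl: 2,3
  step 6. node 5  ⊔preds=⊤  new=⊤  old=⊥  +wl: 0
  step 7. node 1  ⊔preds=⊤  new=⊤  old=⊥  +wl: 5
  step 8. node 2  ⊔preds=⊤  new=⊤  old=1  +wl: 4
  step 9. node 3  ⊔preds=⊤  new=⊤  stable
  step 10. node 0  ⊔preds=⊤  new=⊤  old=⊥  +wl: 2
  step 11. node 5  ⊔preds=⊤  new=⊤  stable
  step 12. node 4  ⊔preds=⊤  new=⊤  stable
  step 13. node 2  ⊔preds=⊤  new=⊤  stable

Least fixpoint reached:
  node 0: ⊤
  node 1: ⊤
  node 2: ⊤
  node 3: ⊤
  node 4: ⊤
  node 5: ⊤

no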